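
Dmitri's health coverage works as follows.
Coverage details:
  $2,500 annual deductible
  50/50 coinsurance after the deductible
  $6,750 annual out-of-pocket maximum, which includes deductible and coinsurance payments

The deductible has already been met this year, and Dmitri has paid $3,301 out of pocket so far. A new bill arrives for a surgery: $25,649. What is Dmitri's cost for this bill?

With the deductible met, the entire $25,649 is subject to coinsurance.
50% of $25,649 = $12,824.50 falls to the patient.
Adding $12,824.50 to the $3,301 already spent would give $16,125.50, which exceeds the $6,750 cap; the patient pays just $6,750 − $3,301 = $3,449.

$3,449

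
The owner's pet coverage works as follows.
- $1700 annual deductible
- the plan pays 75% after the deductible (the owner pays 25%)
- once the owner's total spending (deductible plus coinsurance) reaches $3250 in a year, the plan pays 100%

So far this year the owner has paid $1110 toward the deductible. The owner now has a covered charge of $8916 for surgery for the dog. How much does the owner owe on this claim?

Deductible still to meet: $1700 − $1110 = $590.
After the $590 deductible portion, $8916 − $590 = $8326 is subject to coinsurance.
Coinsurance: $8326 × 25% = $2081.50.
So the owner owes $590 + $2081.50 = $2671.50 before any cap.
That would bring total out-of-pocket to $3781.50, past the $3250 cap. The owner is capped at $3250 − $1110 = $2140 on this claim.

$2140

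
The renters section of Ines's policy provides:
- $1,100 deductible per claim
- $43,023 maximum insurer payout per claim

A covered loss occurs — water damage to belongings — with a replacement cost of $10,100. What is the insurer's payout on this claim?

Less the $1,100 deductible: $10,100 − $1,100 = $9,000.
That's under the $43,023 cap, so the insurer reimburses the full $9,000.

$9,000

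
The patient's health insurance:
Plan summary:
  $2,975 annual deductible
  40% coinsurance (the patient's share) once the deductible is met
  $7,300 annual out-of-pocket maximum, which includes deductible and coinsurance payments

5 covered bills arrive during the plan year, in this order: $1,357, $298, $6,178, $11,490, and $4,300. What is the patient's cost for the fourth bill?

$2,381.80

Claim 1 — $1,357: all of it applies to the deductible. Cost to patient: $1,357. OOP to date $1,357.
Claim 2 — $298: fully absorbed by the deductible. Cost to patient: $298. OOP to date $1,655.
Claim 3 — $6,178: deductible takes $1,320, $4,858 remains; patient's 40% is $1,943.20. Cost to patient: $3,263.20. OOP to date $4,918.20.
Claim 4 — $11,490: deductible met; 40% of $11,490 = $4,596. OOP would hit $9,514.20 > $7,300, so the cap limits the patient to $7,300 − $4,918.20 = $2,381.80.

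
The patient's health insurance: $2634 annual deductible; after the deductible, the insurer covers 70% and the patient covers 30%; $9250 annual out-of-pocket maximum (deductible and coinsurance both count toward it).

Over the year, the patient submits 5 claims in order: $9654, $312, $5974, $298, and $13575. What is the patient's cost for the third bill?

Bill 1, $9654: $2634 to deductible, leaving $7020; 30% of $7020 = $2106. Patient pays $4740; OOP now $4740.
Bill 2, $312: 30% coinsurance on $312 = $93.60. Patient pays $93.60; OOP now $4833.60.
Bill 3, $5974: deductible met; 30% of $5974 = $1792.20. Cost to patient: $1792.20. OOP to date $6625.80.

$1792.20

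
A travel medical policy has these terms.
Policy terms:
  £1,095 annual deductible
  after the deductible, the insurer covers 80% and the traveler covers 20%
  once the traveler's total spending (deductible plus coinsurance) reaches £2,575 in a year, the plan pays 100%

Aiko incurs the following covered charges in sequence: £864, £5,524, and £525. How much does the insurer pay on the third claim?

£420

#1 (£864): fully absorbed by the deductible. Traveler pays £864; OOP now £864. Plan pays £864 − £864 = £0.
#2 (£5,524): deductible takes £231, £5,293 remains; traveler's 20% is £1,058.60. Traveler pays £1,289.60; OOP now £2,153.60. Insurer: £5,524 − £1,289.60 = £4,234.40.
#3 (£525): deductible already satisfied, so traveler's share is 20% × £525 = £105. Cost to traveler: £105. OOP to date £2,258.60. Plan pays £525 − £105 = £420.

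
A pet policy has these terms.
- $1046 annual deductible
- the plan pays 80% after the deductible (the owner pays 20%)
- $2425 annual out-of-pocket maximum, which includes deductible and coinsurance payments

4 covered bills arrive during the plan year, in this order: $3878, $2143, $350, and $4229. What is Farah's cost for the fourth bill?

$314

Claim 1 ($3878): $1046 finishes the deductible; $2832 goes to coinsurance; coinsurance $2832 × 20% = $566.40. Owner pays $1612.40; OOP now $1612.40.
Claim 2 ($2143): deductible met; 20% of $2143 = $428.60. Owner owes $428.60 (running OOP $2041).
Claim 3 ($350): deductible already satisfied, so owner's share is 20% × $350 = $70. Owner pays $70; OOP now $2111.
Claim 4 ($4229): deductible met; 20% of $4229 = $845.80. OOP would hit $2956.80 > $2425, so the cap limits the owner to $2425 − $2111 = $314.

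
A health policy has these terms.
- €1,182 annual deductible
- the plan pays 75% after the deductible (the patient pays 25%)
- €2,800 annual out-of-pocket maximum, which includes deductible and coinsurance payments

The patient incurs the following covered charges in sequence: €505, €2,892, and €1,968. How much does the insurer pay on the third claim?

Claim 1 — €505: fully absorbed by the deductible. Patient owes €505 (running OOP €505). Insurer: €505 − €505 = €0.
Claim 2 — €2,892: €677 to deductible, leaving €2,215; 25% of €2,215 = €553.75. Cost to patient: €1,230.75. OOP to date €1,735.75. Insurer: €2,892 − €1,230.75 = €1,661.25.
Claim 3 — €1,968: deductible already satisfied, so patient's share is 25% × €1,968 = €492. Patient pays €492; OOP now €2,227.75. Insurer: €1,968 − €492 = €1,476.

€1,476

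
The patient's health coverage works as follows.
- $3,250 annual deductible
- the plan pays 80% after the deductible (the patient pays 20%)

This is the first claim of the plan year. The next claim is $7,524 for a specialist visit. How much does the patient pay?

$4,104.80

Nothing has been paid toward the $3,250 deductible, so the first $3,250 of this charge is applied there.
The remaining $4,274 (= $7,524 − $3,250) moves to coinsurance.
Coinsurance: $4,274 × 20% = $854.80.
That puts the patient's cost at $3,250 + $854.80 = $4,104.80.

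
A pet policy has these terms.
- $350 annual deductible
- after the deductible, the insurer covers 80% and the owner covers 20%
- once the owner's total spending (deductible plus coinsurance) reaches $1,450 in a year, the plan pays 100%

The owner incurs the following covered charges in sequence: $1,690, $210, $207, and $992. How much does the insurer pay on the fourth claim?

Claim 1 — $1,690: $350 to deductible, leaving $1,340; 20% of $1,340 = $268. Cost to owner: $618. OOP to date $618. Insurer: $1,690 − $618 = $1,072.
Claim 2 — $210: deductible met; 20% of $210 = $42. Owner pays $42; OOP now $660. Insurer: $210 − $42 = $168.
Claim 3 — $207: deductible met; 20% of $207 = $41.40. Cost to owner: $41.40. OOP to date $701.40. Insurer: $207 − $41.40 = $165.60.
Claim 4 — $992: 20% coinsurance on $992 = $198.40. Owner owes $198.40 (running OOP $899.80). Plan pays $992 − $198.40 = $793.60.

$793.60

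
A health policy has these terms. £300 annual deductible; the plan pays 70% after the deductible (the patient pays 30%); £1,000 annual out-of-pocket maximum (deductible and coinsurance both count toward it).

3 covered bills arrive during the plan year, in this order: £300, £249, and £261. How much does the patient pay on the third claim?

#1 (£300): entire amount goes to the deductible. Patient owes £300 (running OOP £300).
#2 (£249): deductible already satisfied, so patient's share is 30% × £249 = £74.70. Cost to patient: £74.70. OOP to date £374.70.
#3 (£261): deductible already satisfied, so patient's share is 30% × £261 = £78.30. Patient owes £78.30 (running OOP £453).

£78.30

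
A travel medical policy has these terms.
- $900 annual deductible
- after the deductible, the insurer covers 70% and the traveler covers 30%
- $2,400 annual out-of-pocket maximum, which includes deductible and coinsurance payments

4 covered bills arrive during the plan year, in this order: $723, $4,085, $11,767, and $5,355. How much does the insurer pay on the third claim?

Claim 1 ($723): all of it applies to the deductible. Cost to traveler: $723. OOP to date $723. Plan pays $723 − $723 = $0.
Claim 2 ($4,085): $177 finishes the deductible; $3,908 goes to coinsurance; 30% of $3,908 = $1,172.40. Cost to traveler: $1,349.40. OOP to date $2,072.40. Plan pays $4,085 − $1,349.40 = $2,735.60.
Claim 3 ($11,767): deductible met; 30% of $11,767 = $3,530.10. Adding that to $2,072.40 gives $5,602.50, past the $2,400 cap; traveler pays only $2,400 − $2,072.40 = $327.60. Insurer: $11,767 − $327.60 = $11,439.40.

$11,439.40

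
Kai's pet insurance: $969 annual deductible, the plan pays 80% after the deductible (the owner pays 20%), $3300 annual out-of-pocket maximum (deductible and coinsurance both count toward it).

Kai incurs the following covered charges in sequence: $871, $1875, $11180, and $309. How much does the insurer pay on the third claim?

$9204.40

Claim 1 ($871): entire amount goes to the deductible. Cost to owner: $871. OOP to date $871. Insurer: $871 − $871 = $0.
Claim 2 ($1875): $98 finishes the deductible; $1777 goes to coinsurance; owner's 20% is $355.40. Cost to owner: $453.40. OOP to date $1324.40. Plan pays $1875 − $453.40 = $1421.60.
Claim 3 ($11180): 20% coinsurance on $11180 = $2236. Adding that to $1324.40 gives $3560.40, past the $3300 cap; owner pays only $3300 − $1324.40 = $1975.60. Insurer: $11180 − $1975.60 = $9204.40.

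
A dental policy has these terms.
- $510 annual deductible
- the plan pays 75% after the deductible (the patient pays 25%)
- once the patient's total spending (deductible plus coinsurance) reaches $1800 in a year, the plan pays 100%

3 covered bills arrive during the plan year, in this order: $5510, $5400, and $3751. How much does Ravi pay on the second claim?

$40

Bill 1, $5510: deductible takes $510, $5000 remains; coinsurance $5000 × 25% = $1250. Cost to patient: $1760. OOP to date $1760.
Bill 2, $5400: deductible already satisfied, so patient's share is 25% × $5400 = $1350. OOP would hit $3110 > $1800, so the cap limits the patient to $1800 − $1760 = $40.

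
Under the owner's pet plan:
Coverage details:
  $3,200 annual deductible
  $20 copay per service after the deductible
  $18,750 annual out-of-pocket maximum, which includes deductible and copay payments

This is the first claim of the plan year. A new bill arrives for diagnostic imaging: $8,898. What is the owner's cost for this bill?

$3,220

Nothing has been paid toward the $3,200 deductible, so the first $3,200 of this charge is applied there.
The remaining $5,698 (= $8,898 − $3,200) moves to the copay.
Copay on this service: $20.
So the owner owes $3,200 + $20 = $3,220 before any cap.
Cumulative spending $0 + $3,220 = $3,220 stays under the $18,750 maximum.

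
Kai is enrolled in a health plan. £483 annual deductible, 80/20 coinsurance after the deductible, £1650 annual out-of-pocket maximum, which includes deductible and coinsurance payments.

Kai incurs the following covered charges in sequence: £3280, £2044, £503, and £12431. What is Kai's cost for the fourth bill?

£98.20

Bill 1, £3280: deductible takes £483, £2797 remains; coinsurance £2797 × 20% = £559.40. Cost to patient: £1042.40. OOP to date £1042.40.
Bill 2, £2044: deductible already satisfied, so patient's share is 20% × £2044 = £408.80. Patient pays £408.80; OOP now £1451.20.
Bill 3, £503: 20% coinsurance on £503 = £100.60. Patient owes £100.60 (running OOP £1551.80).
Bill 4, £12431: 20% coinsurance on £12431 = £2486.20. That would push OOP to £4038, over the £1650 cap, so patient pays £1650 − £1551.80 = £98.20.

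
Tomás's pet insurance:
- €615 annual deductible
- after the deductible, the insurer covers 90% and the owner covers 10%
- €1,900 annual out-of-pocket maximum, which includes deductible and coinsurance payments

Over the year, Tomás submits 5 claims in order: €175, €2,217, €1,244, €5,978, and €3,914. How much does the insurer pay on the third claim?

€1,119.60

#1 (€175): all of it applies to the deductible. Cost to owner: €175. OOP to date €175. Plan pays €175 − €175 = €0.
#2 (€2,217): €440 to deductible, leaving €1,777; 10% of €1,777 = €177.70. Owner owes €617.70 (running OOP €792.70). Plan pays €2,217 − €617.70 = €1,599.30.
#3 (€1,244): 10% coinsurance on €1,244 = €124.40. Owner owes €124.40 (running OOP €917.10). Insurer: €1,244 − €124.40 = €1,119.60.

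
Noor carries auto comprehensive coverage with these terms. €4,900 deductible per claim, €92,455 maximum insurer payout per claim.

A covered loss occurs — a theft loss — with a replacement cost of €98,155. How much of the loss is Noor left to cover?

Less the €4,900 deductible: €98,155 − €4,900 = €93,255.
The €92,455 per-incident cap binds; insurer pays €92,455.
Policyholder's share is the uncovered remainder: €98,155 − €92,455 = €5,700.

€5,700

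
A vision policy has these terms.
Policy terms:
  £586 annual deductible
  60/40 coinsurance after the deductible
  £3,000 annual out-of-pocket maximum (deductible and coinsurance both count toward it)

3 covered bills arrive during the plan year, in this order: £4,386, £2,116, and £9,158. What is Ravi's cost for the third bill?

Claim 1 — £4,386: £586 to deductible, leaving £3,800; 40% of £3,800 = £1,520. Member pays £2,106; OOP now £2,106.
Claim 2 — £2,116: 40% coinsurance on £2,116 = £846.40. Member pays £846.40; OOP now £2,952.40.
Claim 3 — £9,158: deductible already satisfied, so member's share is 40% × £9,158 = £3,663.20. OOP would hit £6,615.60 > £3,000, so the cap limits the member to £3,000 − £2,952.40 = £47.60.

£47.60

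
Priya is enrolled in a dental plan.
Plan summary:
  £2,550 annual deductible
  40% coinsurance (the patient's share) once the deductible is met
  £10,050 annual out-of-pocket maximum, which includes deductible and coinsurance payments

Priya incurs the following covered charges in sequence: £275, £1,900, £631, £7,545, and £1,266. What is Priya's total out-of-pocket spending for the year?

Bill 1, £275: fully absorbed by the deductible. Patient owes £275 (running OOP £275).
Bill 2, £1,900: fully absorbed by the deductible. Cost to patient: £1,900. OOP to date £2,175.
Bill 3, £631: £375 finishes the deductible; £256 goes to coinsurance; 40% of £256 = £102.40. Patient pays £477.40; OOP now £2,652.40.
Bill 4, £7,545: deductible already satisfied, so patient's share is 40% × £7,545 = £3,018. Patient pays £3,018; OOP now £5,670.40.
Bill 5, £1,266: deductible met; 40% of £1,266 = £506.40. Patient pays £506.40; OOP now £6,176.80.
Total paid by the patient: £275 + £1,900 + £477.40 + £3,018 + £506.40 = £6,176.80.

£6,176.80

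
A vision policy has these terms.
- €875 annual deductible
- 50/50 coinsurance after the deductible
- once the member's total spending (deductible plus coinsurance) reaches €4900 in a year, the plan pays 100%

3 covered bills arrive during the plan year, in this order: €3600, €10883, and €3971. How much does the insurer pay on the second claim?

Claim 1 (€3600): €875 to deductible, leaving €2725; coinsurance €2725 × 50% = €1362.50. Member pays €2237.50; OOP now €2237.50. Plan pays €3600 − €2237.50 = €1362.50.
Claim 2 (€10883): deductible already satisfied, so member's share is 50% × €10883 = €5441.50. OOP would hit €7679 > €4900, so the cap limits the member to €4900 − €2237.50 = €2662.50. Plan pays €10883 − €2662.50 = €8220.50.

€8220.50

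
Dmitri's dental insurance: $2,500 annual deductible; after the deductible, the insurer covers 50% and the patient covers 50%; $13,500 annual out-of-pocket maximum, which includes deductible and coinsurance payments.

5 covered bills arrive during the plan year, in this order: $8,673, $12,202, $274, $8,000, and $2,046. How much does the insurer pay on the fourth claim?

Claim 1 ($8,673): deductible takes $2,500, $6,173 remains; patient's 50% is $3,086.50. Patient owes $5,586.50 (running OOP $5,586.50). Plan pays $8,673 − $5,586.50 = $3,086.50.
Claim 2 ($12,202): deductible met; 50% of $12,202 = $6,101. Cost to patient: $6,101. OOP to date $11,687.50. Plan pays $12,202 − $6,101 = $6,101.
Claim 3 ($274): 50% coinsurance on $274 = $137. Patient pays $137; OOP now $11,824.50. Plan pays $274 − $137 = $137.
Claim 4 ($8,000): deductible already satisfied, so patient's share is 50% × $8,000 = $4,000. OOP would hit $15,824.50 > $13,500, so the cap limits the patient to $13,500 − $11,824.50 = $1,675.50. Insurer: $8,000 − $1,675.50 = $6,324.50.

$6,324.50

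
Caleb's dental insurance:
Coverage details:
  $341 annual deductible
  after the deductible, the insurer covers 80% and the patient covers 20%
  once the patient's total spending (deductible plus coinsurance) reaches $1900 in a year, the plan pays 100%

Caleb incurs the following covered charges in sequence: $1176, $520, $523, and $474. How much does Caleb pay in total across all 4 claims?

$811.40

Bill 1, $1176: deductible takes $341, $835 remains; coinsurance $835 × 20% = $167. Patient pays $508; OOP now $508.
Bill 2, $520: deductible met; 20% of $520 = $104. Patient owes $104 (running OOP $612).
Bill 3, $523: 20% coinsurance on $523 = $104.60. Cost to patient: $104.60. OOP to date $716.60.
Bill 4, $474: deductible already satisfied, so patient's share is 20% × $474 = $94.80. Patient owes $94.80 (running OOP $811.40).
Summing the patient's payments: $508 + $104 + $104.60 + $94.80 = $811.40.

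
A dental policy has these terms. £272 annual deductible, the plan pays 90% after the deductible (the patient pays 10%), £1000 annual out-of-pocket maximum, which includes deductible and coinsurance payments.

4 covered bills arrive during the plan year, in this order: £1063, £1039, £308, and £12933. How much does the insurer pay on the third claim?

Claim 1 — £1063: deductible takes £272, £791 remains; 10% of £791 = £79.10. Patient owes £351.10 (running OOP £351.10). Insurer: £1063 − £351.10 = £711.90.
Claim 2 — £1039: deductible met; 10% of £1039 = £103.90. Patient pays £103.90; OOP now £455. Insurer: £1039 − £103.90 = £935.10.
Claim 3 — £308: deductible met; 10% of £308 = £30.80. Patient owes £30.80 (running OOP £485.80). Plan pays £308 − £30.80 = £277.20.

£277.20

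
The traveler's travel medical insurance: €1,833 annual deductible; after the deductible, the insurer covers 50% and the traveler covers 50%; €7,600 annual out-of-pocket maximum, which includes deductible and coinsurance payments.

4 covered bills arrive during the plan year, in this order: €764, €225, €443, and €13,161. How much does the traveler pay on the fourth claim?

€6,168

Bill 1, €764: entire amount goes to the deductible. Traveler owes €764 (running OOP €764).
Bill 2, €225: fully absorbed by the deductible. Cost to traveler: €225. OOP to date €989.
Bill 3, €443: entire amount goes to the deductible. Cost to traveler: €443. OOP to date €1,432.
Bill 4, €13,161: €401 finishes the deductible; €12,760 goes to coinsurance; 50% of €12,760 = €6,380. Claim cost before the cap: €401 + €6,380 = €6,781. Adding that to €1,432 gives €8,213, past the €7,600 cap; traveler pays only €7,600 − €1,432 = €6,168.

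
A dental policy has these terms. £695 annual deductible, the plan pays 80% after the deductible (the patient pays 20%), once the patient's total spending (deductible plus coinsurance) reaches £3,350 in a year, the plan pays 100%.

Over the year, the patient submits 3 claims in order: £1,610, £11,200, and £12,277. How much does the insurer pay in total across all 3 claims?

Bill 1, £1,610: £695 to deductible, leaving £915; patient's 20% is £183. Patient owes £878 (running OOP £878). Plan pays £1,610 − £878 = £732.
Bill 2, £11,200: deductible already satisfied, so patient's share is 20% × £11,200 = £2,240. Patient owes £2,240 (running OOP £3,118). Plan pays £11,200 − £2,240 = £8,960.
Bill 3, £12,277: deductible already satisfied, so patient's share is 20% × £12,277 = £2,455.40. That would push OOP to £5,573.40, over the £3,350 cap, so patient pays £3,350 − £3,118 = £232. Insurer: £12,277 − £232 = £12,045.
Insurer total: £732 + £8,960 + £12,045 = £21,737.

£21,737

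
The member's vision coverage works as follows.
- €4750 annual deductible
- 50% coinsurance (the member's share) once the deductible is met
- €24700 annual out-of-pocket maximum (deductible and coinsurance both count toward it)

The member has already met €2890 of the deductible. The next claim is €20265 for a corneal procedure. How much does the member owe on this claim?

€2890 of the €4750 deductible is already met, leaving €1860.
The remaining €18405 (= €20265 − €1860) moves to coinsurance.
50% of €18405 = €9202.50 falls to the member.
So the member owes €1860 + €9202.50 = €11062.50 before any cap.
Cumulative spending €2890 + €11062.50 = €13952.50 stays under the €24700 maximum.

€11062.50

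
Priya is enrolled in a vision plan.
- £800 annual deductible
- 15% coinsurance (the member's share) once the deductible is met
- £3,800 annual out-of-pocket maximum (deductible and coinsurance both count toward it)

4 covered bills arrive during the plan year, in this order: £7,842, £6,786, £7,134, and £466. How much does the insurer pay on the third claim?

£6,208.20

Claim 1 — £7,842: deductible takes £800, £7,042 remains; member's 15% is £1,056.30. Member owes £1,856.30 (running OOP £1,856.30). Plan pays £7,842 − £1,856.30 = £5,985.70.
Claim 2 — £6,786: deductible met; 15% of £6,786 = £1,017.90. Cost to member: £1,017.90. OOP to date £2,874.20. Insurer: £6,786 − £1,017.90 = £5,768.10.
Claim 3 — £7,134: deductible met; 15% of £7,134 = £1,070.10. That would push OOP to £3,944.30, over the £3,800 cap, so member pays £3,800 − £2,874.20 = £925.80. Plan pays £7,134 − £925.80 = £6,208.20.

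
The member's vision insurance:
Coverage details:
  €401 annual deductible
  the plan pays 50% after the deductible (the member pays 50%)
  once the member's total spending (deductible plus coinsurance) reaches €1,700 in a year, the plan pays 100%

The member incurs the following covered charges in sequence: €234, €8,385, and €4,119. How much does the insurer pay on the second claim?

€6,919

#1 (€234): fully absorbed by the deductible. Cost to member: €234. OOP to date €234. Insurer: €234 − €234 = €0.
#2 (€8,385): €167 to deductible, leaving €8,218; 50% of €8,218 = €4,109. Together that's €167 + €4,109 = €4,276. OOP would hit €4,510 > €1,700, so the cap limits the member to €1,700 − €234 = €1,466. Plan pays €8,385 − €1,466 = €6,919.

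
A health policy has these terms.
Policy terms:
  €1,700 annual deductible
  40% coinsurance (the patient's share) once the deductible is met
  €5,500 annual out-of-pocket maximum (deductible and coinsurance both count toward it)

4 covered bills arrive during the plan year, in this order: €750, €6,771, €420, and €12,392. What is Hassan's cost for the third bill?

Bill 1, €750: entire amount goes to the deductible. Patient owes €750 (running OOP €750).
Bill 2, €6,771: €950 to deductible, leaving €5,821; coinsurance €5,821 × 40% = €2,328.40. Patient owes €3,278.40 (running OOP €4,028.40).
Bill 3, €420: 40% coinsurance on €420 = €168. Cost to patient: €168. OOP to date €4,196.40.

€168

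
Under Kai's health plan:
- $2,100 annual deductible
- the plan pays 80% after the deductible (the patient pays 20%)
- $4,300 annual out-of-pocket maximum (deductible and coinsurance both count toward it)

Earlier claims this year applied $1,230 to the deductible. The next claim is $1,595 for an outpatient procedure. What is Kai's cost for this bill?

$1,015

Remaining deductible: $2,100 − $1,230 = $870.
The remaining $725 (= $1,595 − $870) moves to coinsurance.
Patient's 20% share of $725 is $145.
That puts the patient's cost at $870 + $145 = $1,015 before any cap.
Total out-of-pocket so far would be $1,230 + $1,015 = $2,245, below the $4,300 cap — no reduction.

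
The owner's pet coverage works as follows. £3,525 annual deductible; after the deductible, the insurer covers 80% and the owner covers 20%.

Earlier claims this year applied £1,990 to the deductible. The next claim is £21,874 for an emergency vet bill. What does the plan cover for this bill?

£16,271.20

Remaining deductible: £3,525 − £1,990 = £1,535.
That leaves £21,874 − £1,535 = £20,339 for coinsurance.
Owner's 20% share of £20,339 is £4,067.80.
That puts the owner's cost at £1,535 + £4,067.80 = £5,602.80.
The plan picks up £21,874 − £5,602.80 = £16,271.20.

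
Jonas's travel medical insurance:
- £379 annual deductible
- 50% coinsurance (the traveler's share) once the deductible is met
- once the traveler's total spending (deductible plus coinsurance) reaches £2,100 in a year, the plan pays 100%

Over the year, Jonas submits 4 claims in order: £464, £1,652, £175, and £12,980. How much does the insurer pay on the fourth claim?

Bill 1, £464: £379 to deductible, leaving £85; coinsurance £85 × 50% = £42.50. Traveler pays £421.50; OOP now £421.50. Insurer: £464 − £421.50 = £42.50.
Bill 2, £1,652: deductible met; 50% of £1,652 = £826. Traveler pays £826; OOP now £1,247.50. Insurer: £1,652 − £826 = £826.
Bill 3, £175: 50% coinsurance on £175 = £87.50. Traveler pays £87.50; OOP now £1,335. Plan pays £175 − £87.50 = £87.50.
Bill 4, £12,980: 50% coinsurance on £12,980 = £6,490. Adding that to £1,335 gives £7,825, past the £2,100 cap; traveler pays only £2,100 − £1,335 = £765. Insurer: £12,980 − £765 = £12,215.

£12,215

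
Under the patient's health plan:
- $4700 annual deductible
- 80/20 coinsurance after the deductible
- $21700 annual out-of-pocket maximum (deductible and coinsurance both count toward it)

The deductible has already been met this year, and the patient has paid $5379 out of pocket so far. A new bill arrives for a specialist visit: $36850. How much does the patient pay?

$7370

With the deductible met, the entire $36850 is subject to coinsurance.
20% of $36850 = $7370 falls to the patient.
Total out-of-pocket so far would be $5379 + $7370 = $12749, below the $21700 cap — no reduction.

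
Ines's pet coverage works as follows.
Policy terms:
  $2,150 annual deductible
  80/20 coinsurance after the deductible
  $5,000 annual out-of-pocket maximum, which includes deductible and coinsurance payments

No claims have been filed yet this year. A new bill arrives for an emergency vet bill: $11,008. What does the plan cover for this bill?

The full $2,150 deductible is still open; $2,150 of this bill applies to it.
After the $2,150 deductible portion, $11,008 − $2,150 = $8,858 is subject to coinsurance.
20% of $8,858 = $1,771.60 falls to the owner.
Owner responsibility before any cap: $2,150 + $1,771.60 = $3,921.60.
Year-to-date out-of-pocket becomes $0 + $3,921.60 = $3,921.60, still under the $5,000 maximum, so no cap applies.
The insurer covers the remainder: $11,008 − $3,921.60 = $7,086.40.

$7,086.40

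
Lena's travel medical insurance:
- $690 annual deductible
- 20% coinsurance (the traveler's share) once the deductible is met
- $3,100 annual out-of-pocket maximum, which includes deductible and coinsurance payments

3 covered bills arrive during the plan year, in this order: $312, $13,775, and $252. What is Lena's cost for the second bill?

$2,788

#1 ($312): entire amount goes to the deductible. Cost to traveler: $312. OOP to date $312.
#2 ($13,775): $378 finishes the deductible; $13,397 goes to coinsurance; 20% of $13,397 = $2,679.40. Claim cost before the cap: $378 + $2,679.40 = $3,057.40. Adding that to $312 gives $3,369.40, past the $3,100 cap; traveler pays only $3,100 − $312 = $2,788.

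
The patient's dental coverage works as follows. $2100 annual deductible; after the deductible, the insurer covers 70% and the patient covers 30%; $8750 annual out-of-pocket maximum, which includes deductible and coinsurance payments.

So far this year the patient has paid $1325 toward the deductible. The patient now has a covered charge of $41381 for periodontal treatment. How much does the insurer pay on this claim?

$1325 of the $2100 deductible is already met, leaving $775.
That leaves $41381 − $775 = $40606 for coinsurance.
Patient's 30% share of $40606 is $12181.80.
That puts the patient's cost at $775 + $12181.80 = $12956.80 before any cap.
Adding $12956.80 to the $1325 already spent would give $14281.80, which exceeds the $8750 cap; the patient pays just $8750 − $1325 = $7425.
Insurer pays the balance: $41381 − $7425 = $33956.

$33956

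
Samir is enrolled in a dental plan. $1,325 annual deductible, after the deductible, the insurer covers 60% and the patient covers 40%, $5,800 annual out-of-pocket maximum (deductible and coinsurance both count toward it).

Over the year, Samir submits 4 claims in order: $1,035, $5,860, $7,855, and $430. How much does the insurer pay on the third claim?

Claim 1 — $1,035: entire amount goes to the deductible. Cost to patient: $1,035. OOP to date $1,035. Insurer: $1,035 − $1,035 = $0.
Claim 2 — $5,860: $290 to deductible, leaving $5,570; patient's 40% is $2,228. Patient pays $2,518; OOP now $3,553. Insurer: $5,860 − $2,518 = $3,342.
Claim 3 — $7,855: 40% coinsurance on $7,855 = $3,142. OOP would hit $6,695 > $5,800, so the cap limits the patient to $5,800 − $3,553 = $2,247. Insurer: $7,855 − $2,247 = $5,608.

$5,608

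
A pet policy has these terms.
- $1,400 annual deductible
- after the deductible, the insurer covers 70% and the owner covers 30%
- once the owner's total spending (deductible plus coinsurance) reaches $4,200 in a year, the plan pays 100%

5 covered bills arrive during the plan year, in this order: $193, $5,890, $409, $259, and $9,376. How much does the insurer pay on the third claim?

#1 ($193): fully absorbed by the deductible. Owner pays $193; OOP now $193. Plan pays $193 − $193 = $0.
#2 ($5,890): $1,207 to deductible, leaving $4,683; owner's 30% is $1,404.90. Owner pays $2,611.90; OOP now $2,804.90. Plan pays $5,890 − $2,611.90 = $3,278.10.
#3 ($409): deductible already satisfied, so owner's share is 30% × $409 = $122.70. Owner owes $122.70 (running OOP $2,927.60). Insurer: $409 − $122.70 = $286.30.

$286.30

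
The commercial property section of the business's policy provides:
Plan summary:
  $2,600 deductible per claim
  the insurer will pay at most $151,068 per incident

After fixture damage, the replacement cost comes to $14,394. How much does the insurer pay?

Less the $2,600 deductible: $14,394 − $2,600 = $11,794.
That's under the $151,068 cap, so the insurer reimburses the full $11,794.

$11,794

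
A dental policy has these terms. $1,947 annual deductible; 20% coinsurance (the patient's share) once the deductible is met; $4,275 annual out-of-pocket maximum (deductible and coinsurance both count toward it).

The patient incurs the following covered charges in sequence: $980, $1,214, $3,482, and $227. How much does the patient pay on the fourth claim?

Claim 1 ($980): fully absorbed by the deductible. Patient pays $980; OOP now $980.
Claim 2 ($1,214): $967 finishes the deductible; $247 goes to coinsurance; coinsurance $247 × 20% = $49.40. Patient pays $1,016.40; OOP now $1,996.40.
Claim 3 ($3,482): deductible met; 20% of $3,482 = $696.40. Patient pays $696.40; OOP now $2,692.80.
Claim 4 ($227): 20% coinsurance on $227 = $45.40. Cost to patient: $45.40. OOP to date $2,738.20.

$45.40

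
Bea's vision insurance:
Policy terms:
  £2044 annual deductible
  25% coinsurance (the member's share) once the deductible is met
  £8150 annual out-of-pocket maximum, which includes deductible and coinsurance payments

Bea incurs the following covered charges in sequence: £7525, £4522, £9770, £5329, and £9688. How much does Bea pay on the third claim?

Claim 1 — £7525: £2044 to deductible, leaving £5481; coinsurance £5481 × 25% = £1370.25. Member owes £3414.25 (running OOP £3414.25).
Claim 2 — £4522: deductible already satisfied, so member's share is 25% × £4522 = £1130.50. Member pays £1130.50; OOP now £4544.75.
Claim 3 — £9770: deductible already satisfied, so member's share is 25% × £9770 = £2442.50. Member owes £2442.50 (running OOP £6987.25).

£2442.50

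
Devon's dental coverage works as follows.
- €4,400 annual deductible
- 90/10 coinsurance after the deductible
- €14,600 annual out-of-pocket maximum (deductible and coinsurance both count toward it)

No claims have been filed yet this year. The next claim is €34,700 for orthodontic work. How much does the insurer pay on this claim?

Deductible not yet touched, so the first €4,400 of the bill goes to the deductible.
The remaining €30,300 (= €34,700 − €4,400) moves to coinsurance.
Patient's 10% share of €30,300 is €3,030.
So the patient owes €4,400 + €3,030 = €7,430 before any cap.
Cumulative spending €0 + €7,430 = €7,430 stays under the €14,600 maximum.
The insurer covers the remainder: €34,700 − €7,430 = €27,270.

€27,270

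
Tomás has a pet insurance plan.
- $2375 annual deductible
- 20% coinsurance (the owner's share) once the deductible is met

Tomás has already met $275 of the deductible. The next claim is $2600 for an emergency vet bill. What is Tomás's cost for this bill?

$2200

Deductible still to meet: $2375 − $275 = $2100.
After the $2100 deductible portion, $2600 − $2100 = $500 is subject to coinsurance.
20% of $500 = $100 falls to the owner.
That puts the owner's cost at $2100 + $100 = $2200.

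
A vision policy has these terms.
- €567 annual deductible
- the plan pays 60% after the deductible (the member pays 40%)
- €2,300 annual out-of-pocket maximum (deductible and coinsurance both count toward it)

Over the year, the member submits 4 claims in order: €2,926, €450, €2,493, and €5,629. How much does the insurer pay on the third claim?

Claim 1 — €2,926: €567 finishes the deductible; €2,359 goes to coinsurance; coinsurance €2,359 × 40% = €943.60. Member owes €1,510.60 (running OOP €1,510.60). Plan pays €2,926 − €1,510.60 = €1,415.40.
Claim 2 — €450: deductible already satisfied, so member's share is 40% × €450 = €180. Cost to member: €180. OOP to date €1,690.60. Insurer: €450 − €180 = €270.
Claim 3 — €2,493: deductible met; 40% of €2,493 = €997.20. OOP would hit €2,687.80 > €2,300, so the cap limits the member to €2,300 − €1,690.60 = €609.40. Insurer: €2,493 − €609.40 = €1,883.60.

€1,883.60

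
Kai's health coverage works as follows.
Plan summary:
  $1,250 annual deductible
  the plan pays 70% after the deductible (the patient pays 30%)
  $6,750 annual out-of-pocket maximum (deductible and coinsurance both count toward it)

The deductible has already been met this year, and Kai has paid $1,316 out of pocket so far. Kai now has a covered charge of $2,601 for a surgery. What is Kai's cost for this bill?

$780.30

The deductible is already satisfied, so the full bill goes to coinsurance.
30% of $2,601 = $780.30 falls to the patient.
Year-to-date out-of-pocket becomes $1,316 + $780.30 = $2,096.30, still under the $6,750 maximum, so no cap applies.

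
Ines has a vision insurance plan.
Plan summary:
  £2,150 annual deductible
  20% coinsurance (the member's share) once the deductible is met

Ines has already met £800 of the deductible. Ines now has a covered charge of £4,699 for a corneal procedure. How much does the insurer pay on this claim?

Deductible still to meet: £2,150 − £800 = £1,350.
The remaining £3,349 (= £4,699 − £1,350) moves to coinsurance.
Coinsurance: £3,349 × 20% = £669.80.
That puts the member's cost at £1,350 + £669.80 = £2,019.80.
The plan picks up £4,699 − £2,019.80 = £2,679.20.

£2,679.20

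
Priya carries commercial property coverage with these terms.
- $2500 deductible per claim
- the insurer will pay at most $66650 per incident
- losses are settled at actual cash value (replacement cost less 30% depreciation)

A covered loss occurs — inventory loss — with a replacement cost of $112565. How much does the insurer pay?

$66650

Depreciate 30%: the covered value is $112565 × 0.7 = $78795.50.
Subtract the deductible: $78795.50 − $2500 = $76295.50.
$76295.50 exceeds the $66650 limit, so the insurer pays the limit: $66650.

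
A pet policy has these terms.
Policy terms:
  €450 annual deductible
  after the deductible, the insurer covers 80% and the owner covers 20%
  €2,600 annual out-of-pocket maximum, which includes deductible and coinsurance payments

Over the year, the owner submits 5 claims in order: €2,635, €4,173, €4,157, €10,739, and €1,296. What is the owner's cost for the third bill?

€831.40

Claim 1 (€2,635): €450 finishes the deductible; €2,185 goes to coinsurance; 20% of €2,185 = €437. Cost to owner: €887. OOP to date €887.
Claim 2 (€4,173): deductible already satisfied, so owner's share is 20% × €4,173 = €834.60. Cost to owner: €834.60. OOP to date €1,721.60.
Claim 3 (€4,157): 20% coinsurance on €4,157 = €831.40. Owner owes €831.40 (running OOP €2,553).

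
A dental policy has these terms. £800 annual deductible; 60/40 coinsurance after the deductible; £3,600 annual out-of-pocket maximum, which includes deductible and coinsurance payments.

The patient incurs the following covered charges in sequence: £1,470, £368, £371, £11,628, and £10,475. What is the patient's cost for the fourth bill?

#1 (£1,470): deductible takes £800, £670 remains; coinsurance £670 × 40% = £268. Patient owes £1,068 (running OOP £1,068).
#2 (£368): deductible already satisfied, so patient's share is 40% × £368 = £147.20. Patient pays £147.20; OOP now £1,215.20.
#3 (£371): deductible already satisfied, so patient's share is 40% × £371 = £148.40. Cost to patient: £148.40. OOP to date £1,363.60.
#4 (£11,628): 40% coinsurance on £11,628 = £4,651.20. OOP would hit £6,014.80 > £3,600, so the cap limits the patient to £3,600 − £1,363.60 = £2,236.40.

£2,236.40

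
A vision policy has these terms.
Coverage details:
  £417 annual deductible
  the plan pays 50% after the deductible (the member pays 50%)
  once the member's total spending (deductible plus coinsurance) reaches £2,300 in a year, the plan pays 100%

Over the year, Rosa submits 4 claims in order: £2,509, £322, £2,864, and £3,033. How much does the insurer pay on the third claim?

£2,188

Claim 1 — £2,509: £417 to deductible, leaving £2,092; member's 50% is £1,046. Cost to member: £1,463. OOP to date £1,463. Plan pays £2,509 − £1,463 = £1,046.
Claim 2 — £322: 50% coinsurance on £322 = £161. Member pays £161; OOP now £1,624. Plan pays £322 − £161 = £161.
Claim 3 — £2,864: deductible met; 50% of £2,864 = £1,432. That would push OOP to £3,056, over the £2,300 cap, so member pays £2,300 − £1,624 = £676. Plan pays £2,864 − £676 = £2,188.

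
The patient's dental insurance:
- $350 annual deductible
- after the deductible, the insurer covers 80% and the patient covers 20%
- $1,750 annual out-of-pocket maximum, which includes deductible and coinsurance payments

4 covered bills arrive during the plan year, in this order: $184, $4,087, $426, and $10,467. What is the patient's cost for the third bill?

$85.20

Bill 1, $184: all of it applies to the deductible. Patient owes $184 (running OOP $184).
Bill 2, $4,087: deductible takes $166, $3,921 remains; coinsurance $3,921 × 20% = $784.20. Patient pays $950.20; OOP now $1,134.20.
Bill 3, $426: 20% coinsurance on $426 = $85.20. Cost to patient: $85.20. OOP to date $1,219.40.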